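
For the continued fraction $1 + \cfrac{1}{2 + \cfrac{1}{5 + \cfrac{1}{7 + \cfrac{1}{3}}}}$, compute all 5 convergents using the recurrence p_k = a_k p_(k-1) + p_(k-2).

Using the convergent recurrence p_i = a_i*p_{i-1} + p_{i-2}, q_i = a_i*q_{i-1} + q_{i-2} with p_{-2}=0, p_{-1}=1, q_{-2}=1, q_{-1}=0:
  i=0: a_0=1, p_0 = 1*1 + 0 = 1, q_0 = 1*0 + 1 = 1.
  i=1: a_1=2, p_1 = 2*1 + 1 = 3, q_1 = 2*1 + 0 = 2.
  i=2: a_2=5, p_2 = 5*3 + 1 = 16, q_2 = 5*2 + 1 = 11.
  i=3: a_3=7, p_3 = 7*16 + 3 = 115, q_3 = 7*11 + 2 = 79.
  i=4: a_4=3, p_4 = 3*115 + 16 = 361, q_4 = 3*79 + 11 = 248.

1/1, 3/2, 16/11, 115/79, 361/248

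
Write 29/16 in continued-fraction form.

Run the Euclidean algorithm on 29 and 16; the successive quotients are the partial quotients a_0, a_1, ... (each step inverts the fractional part left over by the previous one):
  29 = 1*16 + 13, so a_0 = 1.
  16 = 1*13 + 3, so a_1 = 1.
  13 = 4*3 + 1, so a_2 = 4.
  3 = 3*1 + 0, so a_3 = 3.
The remainder reaches 0 after 4 divisions, so the expansion has 4 partial quotients, read off in order.

[1; 1, 4, 3]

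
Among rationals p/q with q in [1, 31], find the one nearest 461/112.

Expand x = 461/112 as a continued fraction with the Euclidean algorithm:
  461 = 4*112 + 13, so a_0 = 4.
  112 = 8*13 + 8, so a_1 = 8.
  13 = 1*8 + 5, so a_2 = 1.
  8 = 1*5 + 3, so a_3 = 1.
  5 = 1*3 + 2, so a_4 = 1.
  3 = 1*2 + 1, so a_5 = 1.
  2 = 2*1 + 0, so a_6 = 2.
so x = [4; 8, 1, 1, 1, 1, 2].
Convergents (p_i = a_i*p_{i-1} + p_{i-2}, q_i = a_i*q_{i-1} + q_{i-2} with p_{-2}=0, p_{-1}=1, q_{-2}=1, q_{-1}=0), until the denominator exceeds 31:
  i=0: a_0=4, p_0 = 4*1 + 0 = 4, q_0 = 4*0 + 1 = 1.
  i=1: a_1=8, p_1 = 8*4 + 1 = 33, q_1 = 8*1 + 0 = 8.
  i=2: a_2=1, p_2 = 1*33 + 4 = 37, q_2 = 1*8 + 1 = 9.
  i=3: a_3=1, p_3 = 1*37 + 33 = 70, q_3 = 1*9 + 8 = 17.
  i=4: a_4=1, p_4 = 1*70 + 37 = 107, q_4 = 1*17 + 9 = 26.
  i=5: a_5=1, p_5 = 1*107 + 70 = 177, q_5 = 1*26 + 17 = 43.
q_5 = 43 > 31, so the last convergent with denominator <= 31 is p_4/q_4 = 107/26.
The closest fraction with denominator <= 31 is either p_4/q_4 or the intermediate fraction (k*p_4 + p_3)/(k*q_4 + q_3) with the largest k >= 1 whose denominator stays <= 31; these approach x as k grows, and every other convergent or intermediate fraction in range is farther away.
Largest k: floor((31 - q_3)/q_4) = floor((31 - 17)/26) = 0.
Since k = 0, no intermediate fraction beyond p_4/q_4 has denominator <= 31, so the convergent 107/26 is the closest (its error is |461*26 - 107*112|/(112*26) = 2/2912).

107/26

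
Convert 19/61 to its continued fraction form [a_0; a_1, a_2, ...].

[0; 3, 4, 1, 3]

Run the Euclidean algorithm on 19 and 61; the successive quotients are the partial quotients a_0, a_1, ... (each step inverts the fractional part left over by the previous one):
  19 = 0*61 + 19, so a_0 = 0.
  61 = 3*19 + 4, so a_1 = 3.
  19 = 4*4 + 3, so a_2 = 4.
  4 = 1*3 + 1, so a_3 = 1.
  3 = 3*1 + 0, so a_4 = 3.
The remainder reaches 0 after 5 divisions, so the expansion has 5 partial quotients, read off in order.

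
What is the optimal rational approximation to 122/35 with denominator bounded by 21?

73/21

Expand x = 122/35 as a continued fraction with the Euclidean algorithm:
  122 = 3*35 + 17, so a_0 = 3.
  35 = 2*17 + 1, so a_1 = 2.
  17 = 17*1 + 0, so a_2 = 17.
so x = [3; 2, 17].
Convergents (p_i = a_i*p_{i-1} + p_{i-2}, q_i = a_i*q_{i-1} + q_{i-2} with p_{-2}=0, p_{-1}=1, q_{-2}=1, q_{-1}=0), until the denominator exceeds 21:
  i=0: a_0=3, p_0 = 3*1 + 0 = 3, q_0 = 3*0 + 1 = 1.
  i=1: a_1=2, p_1 = 2*3 + 1 = 7, q_1 = 2*1 + 0 = 2.
  i=2: a_2=17, p_2 = 17*7 + 3 = 122, q_2 = 17*2 + 1 = 35.
q_2 = 35 > 21, so the last convergent with denominator <= 21 is p_1/q_1 = 7/2.
The closest fraction with denominator <= 21 is either p_1/q_1 or the intermediate fraction (k*p_1 + p_0)/(k*q_1 + q_0) with the largest k >= 1 whose denominator stays <= 21; these approach x as k grows, and every other convergent or intermediate fraction in range is farther away.
Largest k: floor((21 - q_0)/q_1) = floor((21 - 1)/2) = 10.
That gives (10*7 + 3)/(10*2 + 1) = 73/21.
Compare the errors: |x - 7/2| = |122*2 - 7*35|/(35*2) = 1/70, and |x - 73/21| = |122*21 - 73*35|/(35*21) = 7/735.
Cross-multiplying, 7*70 = 490 < 735 = 1*735, so 7/735 is smaller: the intermediate fraction 73/21 is closer to x than 7/2.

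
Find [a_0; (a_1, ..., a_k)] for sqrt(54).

[7; (2, 1, 6, 1, 2, 14)]

Write x_i = (sqrt(54) + m_i)/d_i with (m_0, d_0) = (0, 1). a_0 = floor(sqrt(54)) = 7, since 7^2 = 49 <= 54 < 64 = 8^2.
Iterate m_{i+1} = d_i*a_i - m_i, d_{i+1} = (54 - m_{i+1}^2)/d_i, a_{i+1} = floor((a_0 + m_{i+1})/d_{i+1}):
  m_1 = 1*7 - 0 = 7, d_1 = (54 - 7^2)/1 = 5/1 = 5, a_1 = floor((7 + 7)/5) = 2.
  m_2 = 5*2 - 7 = 3, d_2 = (54 - 3^2)/5 = 45/5 = 9, a_2 = floor((7 + 3)/9) = 1.
  m_3 = 9*1 - 3 = 6, d_3 = (54 - 6^2)/9 = 18/9 = 2, a_3 = floor((7 + 6)/2) = 6.
  m_4 = 2*6 - 6 = 6, d_4 = (54 - 6^2)/2 = 18/2 = 9, a_4 = floor((7 + 6)/9) = 1.
  m_5 = 9*1 - 6 = 3, d_5 = (54 - 3^2)/9 = 45/9 = 5, a_5 = floor((7 + 3)/5) = 2.
  m_6 = 5*2 - 3 = 7, d_6 = (54 - 7^2)/5 = 5/5 = 1, a_6 = floor((7 + 7)/1) = 14.
  m_7 = 1*14 - 7 = 7, d_7 = (54 - 7^2)/1 = 5/1 = 5: (m_7, d_7) = (m_1, d_1) = (7, 5), so from here the quotients repeat a_1, ..., a_6; the period length is 6.
Hence the expansion of sqrt(54) is a_0 = 7 followed by the repeating block 2, 1, 6, 1, 2, 14 (period 6).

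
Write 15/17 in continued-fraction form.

[0; 1, 7, 2]

Run the Euclidean algorithm on 15 and 17; the successive quotients are the partial quotients a_0, a_1, ... (each step inverts the fractional part left over by the previous one):
  15 = 0*17 + 15, so a_0 = 0.
  17 = 1*15 + 2, so a_1 = 1.
  15 = 7*2 + 1, so a_2 = 7.
  2 = 2*1 + 0, so a_3 = 2.
The remainder reaches 0 after 4 divisions, so the expansion has 4 partial quotients, read off in order.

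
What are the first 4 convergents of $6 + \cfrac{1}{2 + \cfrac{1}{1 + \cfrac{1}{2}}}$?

6/1, 13/2, 19/3, 51/8

Using the convergent recurrence p_i = a_i*p_{i-1} + p_{i-2}, q_i = a_i*q_{i-1} + q_{i-2} with p_{-2}=0, p_{-1}=1, q_{-2}=1, q_{-1}=0:
  i=0: a_0=6, p_0 = 6*1 + 0 = 6, q_0 = 6*0 + 1 = 1.
  i=1: a_1=2, p_1 = 2*6 + 1 = 13, q_1 = 2*1 + 0 = 2.
  i=2: a_2=1, p_2 = 1*13 + 6 = 19, q_2 = 1*2 + 1 = 3.
  i=3: a_3=2, p_3 = 2*19 + 13 = 51, q_3 = 2*3 + 2 = 8.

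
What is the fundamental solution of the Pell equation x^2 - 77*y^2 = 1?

(x, y) = (351, 40)

First expand sqrt(77) as a continued fraction. With x_i = (sqrt(77) + m_i)/d_i and (m_0, d_0) = (0, 1): a_0 = floor(sqrt(77)) = 8, since 8^2 = 64 <= 77 < 81 = 9^2.
Iterate m_{i+1} = d_i*a_i - m_i, d_{i+1} = (77 - m_{i+1}^2)/d_i, a_{i+1} = floor((a_0 + m_{i+1})/d_{i+1}):
  m_1 = 1*8 - 0 = 8, d_1 = (77 - 8^2)/1 = 13/1 = 13, a_1 = floor((8 + 8)/13) = 1.
  m_2 = 13*1 - 8 = 5, d_2 = (77 - 5^2)/13 = 52/13 = 4, a_2 = floor((8 + 5)/4) = 3.
  m_3 = 4*3 - 5 = 7, d_3 = (77 - 7^2)/4 = 28/4 = 7, a_3 = floor((8 + 7)/7) = 2.
  m_4 = 7*2 - 7 = 7, d_4 = (77 - 7^2)/7 = 28/7 = 4, a_4 = floor((8 + 7)/4) = 3.
  m_5 = 4*3 - 7 = 5, d_5 = (77 - 5^2)/4 = 52/4 = 13, a_5 = floor((8 + 5)/13) = 1.
  m_6 = 13*1 - 5 = 8, d_6 = (77 - 8^2)/13 = 13/13 = 1, a_6 = floor((8 + 8)/1) = 16.
  m_7 = 1*16 - 8 = 8, d_7 = (77 - 8^2)/1 = 13/1 = 13: (m_7, d_7) = (m_1, d_1) = (8, 13), so from here the quotients repeat a_1, ..., a_6; the period length is 6.
So sqrt(77) = [8; (1, 3, 2, 3, 1, 16)] with period length k = 6.
k is even, so the fundamental solution of x^2 - 77y^2 = 1 is (p_{k-1}, q_{k-1}) = (p_5, q_5); compute convergents through index 5.
Convergents (p_i = a_i*p_{i-1} + p_{i-2}, q_i = a_i*q_{i-1} + q_{i-2} with p_{-2}=0, p_{-1}=1, q_{-2}=1, q_{-1}=0):
  i=0: a_0=8, p_0 = 8*1 + 0 = 8, q_0 = 8*0 + 1 = 1.
  i=1: a_1=1, p_1 = 1*8 + 1 = 9, q_1 = 1*1 + 0 = 1.
  i=2: a_2=3, p_2 = 3*9 + 8 = 35, q_2 = 3*1 + 1 = 4.
  i=3: a_3=2, p_3 = 2*35 + 9 = 79, q_3 = 2*4 + 1 = 9.
  i=4: a_4=3, p_4 = 3*79 + 35 = 272, q_4 = 3*9 + 4 = 31.
  i=5: a_5=1, p_5 = 1*272 + 79 = 351, q_5 = 1*31 + 9 = 40.
Check: 351^2 - 77*40^2 = 123201 - 123200 = 1, so (x, y) = (351, 40) solves the equation, and by the theorem it is the least positive solution.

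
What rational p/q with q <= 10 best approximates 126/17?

37/5

Expand x = 126/17 as a continued fraction with the Euclidean algorithm:
  126 = 7*17 + 7, so a_0 = 7.
  17 = 2*7 + 3, so a_1 = 2.
  7 = 2*3 + 1, so a_2 = 2.
  3 = 3*1 + 0, so a_3 = 3.
so x = [7; 2, 2, 3].
Convergents (p_i = a_i*p_{i-1} + p_{i-2}, q_i = a_i*q_{i-1} + q_{i-2} with p_{-2}=0, p_{-1}=1, q_{-2}=1, q_{-1}=0), until the denominator exceeds 10:
  i=0: a_0=7, p_0 = 7*1 + 0 = 7, q_0 = 7*0 + 1 = 1.
  i=1: a_1=2, p_1 = 2*7 + 1 = 15, q_1 = 2*1 + 0 = 2.
  i=2: a_2=2, p_2 = 2*15 + 7 = 37, q_2 = 2*2 + 1 = 5.
  i=3: a_3=3, p_3 = 3*37 + 15 = 126, q_3 = 3*5 + 2 = 17.
q_3 = 17 > 10, so the last convergent with denominator <= 10 is p_2/q_2 = 37/5.
The closest fraction with denominator <= 10 is either p_2/q_2 or the intermediate fraction (k*p_2 + p_1)/(k*q_2 + q_1) with the largest k >= 1 whose denominator stays <= 10; these approach x as k grows, and every other convergent or intermediate fraction in range is farther away.
Largest k: floor((10 - q_1)/q_2) = floor((10 - 2)/5) = 1.
That gives (1*37 + 15)/(1*5 + 2) = 52/7.
Compare the errors: |x - 37/5| = |126*5 - 37*17|/(17*5) = 1/85, and |x - 52/7| = |126*7 - 52*17|/(17*7) = 2/119.
Cross-multiplying, 1*119 = 119 < 170 = 2*85, so 1/85 is smaller: the convergent 37/5 is closer to x than 52/7.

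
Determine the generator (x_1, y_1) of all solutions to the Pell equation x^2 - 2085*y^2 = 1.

(x, y) = (1285471, 28152)

First expand sqrt(2085) as a continued fraction. With x_i = (sqrt(2085) + m_i)/d_i and (m_0, d_0) = (0, 1): a_0 = floor(sqrt(2085)) = 45, since 45^2 = 2025 <= 2085 < 2116 = 46^2.
Iterate m_{i+1} = d_i*a_i - m_i, d_{i+1} = (2085 - m_{i+1}^2)/d_i, a_{i+1} = floor((a_0 + m_{i+1})/d_{i+1}):
  m_1 = 1*45 - 0 = 45, d_1 = (2085 - 45^2)/1 = 60/1 = 60, a_1 = floor((45 + 45)/60) = 1.
  m_2 = 60*1 - 45 = 15, d_2 = (2085 - 15^2)/60 = 1860/60 = 31, a_2 = floor((45 + 15)/31) = 1.
  m_3 = 31*1 - 15 = 16, d_3 = (2085 - 16^2)/31 = 1829/31 = 59, a_3 = floor((45 + 16)/59) = 1.
  m_4 = 59*1 - 16 = 43, d_4 = (2085 - 43^2)/59 = 236/59 = 4, a_4 = floor((45 + 43)/4) = 22.
  m_5 = 4*22 - 43 = 45, d_5 = (2085 - 45^2)/4 = 60/4 = 15, a_5 = floor((45 + 45)/15) = 6.
  m_6 = 15*6 - 45 = 45, d_6 = (2085 - 45^2)/15 = 60/15 = 4, a_6 = floor((45 + 45)/4) = 22.
  m_7 = 4*22 - 45 = 43, d_7 = (2085 - 43^2)/4 = 236/4 = 59, a_7 = floor((45 + 43)/59) = 1.
  m_8 = 59*1 - 43 = 16, d_8 = (2085 - 16^2)/59 = 1829/59 = 31, a_8 = floor((45 + 16)/31) = 1.
  m_9 = 31*1 - 16 = 15, d_9 = (2085 - 15^2)/31 = 1860/31 = 60, a_9 = floor((45 + 15)/60) = 1.
  m_10 = 60*1 - 15 = 45, d_10 = (2085 - 45^2)/60 = 60/60 = 1, a_10 = floor((45 + 45)/1) = 90.
  m_11 = 1*90 - 45 = 45, d_11 = (2085 - 45^2)/1 = 60/1 = 60: (m_11, d_11) = (m_1, d_1) = (45, 60), so from here the quotients repeat a_1, ..., a_10; the period length is 10.
So sqrt(2085) = [45; (1, 1, 1, 22, 6, 22, 1, 1, 1, 90)] with period length k = 10.
k is even, so the fundamental solution of x^2 - 2085y^2 = 1 is (p_{k-1}, q_{k-1}) = (p_9, q_9); compute convergents through index 9.
Convergents (p_i = a_i*p_{i-1} + p_{i-2}, q_i = a_i*q_{i-1} + q_{i-2} with p_{-2}=0, p_{-1}=1, q_{-2}=1, q_{-1}=0):
  i=0: a_0=45, p_0 = 45*1 + 0 = 45, q_0 = 45*0 + 1 = 1.
  i=1: a_1=1, p_1 = 1*45 + 1 = 46, q_1 = 1*1 + 0 = 1.
  i=2: a_2=1, p_2 = 1*46 + 45 = 91, q_2 = 1*1 + 1 = 2.
  i=3: a_3=1, p_3 = 1*91 + 46 = 137, q_3 = 1*2 + 1 = 3.
  i=4: a_4=22, p_4 = 22*137 + 91 = 3105, q_4 = 22*3 + 2 = 68.
  i=5: a_5=6, p_5 = 6*3105 + 137 = 18767, q_5 = 6*68 + 3 = 411.
  i=6: a_6=22, p_6 = 22*18767 + 3105 = 415979, q_6 = 22*411 + 68 = 9110.
  i=7: a_7=1, p_7 = 1*415979 + 18767 = 434746, q_7 = 1*9110 + 411 = 9521.
  i=8: a_8=1, p_8 = 1*434746 + 415979 = 850725, q_8 = 1*9521 + 9110 = 18631.
  i=9: a_9=1, p_9 = 1*850725 + 434746 = 1285471, q_9 = 1*18631 + 9521 = 28152.
Check: 1285471^2 - 2085*28152^2 = 1652435691841 - 1652435691840 = 1, so (x, y) = (1285471, 28152) solves the equation, and by the theorem it is the least positive solution.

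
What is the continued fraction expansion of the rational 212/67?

[3; 6, 11]

Run the Euclidean algorithm on 212 and 67; the successive quotients are the partial quotients a_0, a_1, ... (each step inverts the fractional part left over by the previous one):
  212 = 3*67 + 11, so a_0 = 3.
  67 = 6*11 + 1, so a_1 = 6.
  11 = 11*1 + 0, so a_2 = 11.
The remainder reaches 0 after 3 divisions, so the expansion has 3 partial quotients, read off in order.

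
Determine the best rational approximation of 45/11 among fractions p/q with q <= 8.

Expand x = 45/11 as a continued fraction with the Euclidean algorithm:
  45 = 4*11 + 1, so a_0 = 4.
  11 = 11*1 + 0, so a_1 = 11.
so x = [4; 11].
Convergents (p_i = a_i*p_{i-1} + p_{i-2}, q_i = a_i*q_{i-1} + q_{i-2} with p_{-2}=0, p_{-1}=1, q_{-2}=1, q_{-1}=0), until the denominator exceeds 8:
  i=0: a_0=4, p_0 = 4*1 + 0 = 4, q_0 = 4*0 + 1 = 1.
  i=1: a_1=11, p_1 = 11*4 + 1 = 45, q_1 = 11*1 + 0 = 11.
q_1 = 11 > 8, so the last convergent with denominator <= 8 is p_0/q_0 = 4/1.
The closest fraction with denominator <= 8 is either p_0/q_0 or the intermediate fraction (k*p_0 + p_{-1})/(k*q_0 + q_{-1}) with the largest k >= 1 whose denominator stays <= 8; these approach x as k grows, and every other convergent or intermediate fraction in range is farther away.
Largest k: floor((8 - q_{-1})/q_0) = floor((8 - 0)/1) = 8 (using the seeds p_{-1} = 1, q_{-1} = 0).
That gives (8*4 + 1)/(8*1 + 0) = 33/8.
Compare the errors: |x - 4/1| = |45*1 - 4*11|/(11*1) = 1/11, and |x - 33/8| = |45*8 - 33*11|/(11*8) = 3/88.
Cross-multiplying, 3*11 = 33 < 88 = 1*88, so 3/88 is smaller: the intermediate fraction 33/8 is closer to x than 4/1.

33/8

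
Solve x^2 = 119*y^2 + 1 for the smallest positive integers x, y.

(x, y) = (120, 11)

First expand sqrt(119) as a continued fraction. With x_i = (sqrt(119) + m_i)/d_i and (m_0, d_0) = (0, 1): a_0 = floor(sqrt(119)) = 10, since 10^2 = 100 <= 119 < 121 = 11^2.
Iterate m_{i+1} = d_i*a_i - m_i, d_{i+1} = (119 - m_{i+1}^2)/d_i, a_{i+1} = floor((a_0 + m_{i+1})/d_{i+1}):
  m_1 = 1*10 - 0 = 10, d_1 = (119 - 10^2)/1 = 19/1 = 19, a_1 = floor((10 + 10)/19) = 1.
  m_2 = 19*1 - 10 = 9, d_2 = (119 - 9^2)/19 = 38/19 = 2, a_2 = floor((10 + 9)/2) = 9.
  m_3 = 2*9 - 9 = 9, d_3 = (119 - 9^2)/2 = 38/2 = 19, a_3 = floor((10 + 9)/19) = 1.
  m_4 = 19*1 - 9 = 10, d_4 = (119 - 10^2)/19 = 19/19 = 1, a_4 = floor((10 + 10)/1) = 20.
  m_5 = 1*20 - 10 = 10, d_5 = (119 - 10^2)/1 = 19/1 = 19: (m_5, d_5) = (m_1, d_1) = (10, 19), so from here the quotients repeat a_1, ..., a_4; the period length is 4.
So sqrt(119) = [10; (1, 9, 1, 20)] with period length k = 4.
k is even, so the fundamental solution of x^2 - 119y^2 = 1 is (p_{k-1}, q_{k-1}) = (p_3, q_3); compute convergents through index 3.
Convergents (p_i = a_i*p_{i-1} + p_{i-2}, q_i = a_i*q_{i-1} + q_{i-2} with p_{-2}=0, p_{-1}=1, q_{-2}=1, q_{-1}=0):
  i=0: a_0=10, p_0 = 10*1 + 0 = 10, q_0 = 10*0 + 1 = 1.
  i=1: a_1=1, p_1 = 1*10 + 1 = 11, q_1 = 1*1 + 0 = 1.
  i=2: a_2=9, p_2 = 9*11 + 10 = 109, q_2 = 9*1 + 1 = 10.
  i=3: a_3=1, p_3 = 1*109 + 11 = 120, q_3 = 1*10 + 1 = 11.
Check: 120^2 - 119*11^2 = 14400 - 14399 = 1, so (x, y) = (120, 11) solves the equation, and by the theorem it is the least positive solution.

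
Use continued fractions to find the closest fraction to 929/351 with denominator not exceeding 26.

Expand x = 929/351 as a continued fraction with the Euclidean algorithm:
  929 = 2*351 + 227, so a_0 = 2.
  351 = 1*227 + 124, so a_1 = 1.
  227 = 1*124 + 103, so a_2 = 1.
  124 = 1*103 + 21, so a_3 = 1.
  103 = 4*21 + 19, so a_4 = 4.
  21 = 1*19 + 2, so a_5 = 1.
  19 = 9*2 + 1, so a_6 = 9.
  2 = 2*1 + 0, so a_7 = 2.
so x = [2; 1, 1, 1, 4, 1, 9, 2].
Convergents (p_i = a_i*p_{i-1} + p_{i-2}, q_i = a_i*q_{i-1} + q_{i-2} with p_{-2}=0, p_{-1}=1, q_{-2}=1, q_{-1}=0), until the denominator exceeds 26:
  i=0: a_0=2, p_0 = 2*1 + 0 = 2, q_0 = 2*0 + 1 = 1.
  i=1: a_1=1, p_1 = 1*2 + 1 = 3, q_1 = 1*1 + 0 = 1.
  i=2: a_2=1, p_2 = 1*3 + 2 = 5, q_2 = 1*1 + 1 = 2.
  i=3: a_3=1, p_3 = 1*5 + 3 = 8, q_3 = 1*2 + 1 = 3.
  i=4: a_4=4, p_4 = 4*8 + 5 = 37, q_4 = 4*3 + 2 = 14.
  i=5: a_5=1, p_5 = 1*37 + 8 = 45, q_5 = 1*14 + 3 = 17.
  i=6: a_6=9, p_6 = 9*45 + 37 = 442, q_6 = 9*17 + 14 = 167.
q_6 = 167 > 26, so the last convergent with denominator <= 26 is p_5/q_5 = 45/17.
The closest fraction with denominator <= 26 is either p_5/q_5 or the intermediate fraction (k*p_5 + p_4)/(k*q_5 + q_4) with the largest k >= 1 whose denominator stays <= 26; these approach x as k grows, and every other convergent or intermediate fraction in range is farther away.
Largest k: floor((26 - q_4)/q_5) = floor((26 - 14)/17) = 0.
Since k = 0, no intermediate fraction beyond p_5/q_5 has denominator <= 26, so the convergent 45/17 is the closest (its error is |929*17 - 45*351|/(351*17) = 2/5967).

45/17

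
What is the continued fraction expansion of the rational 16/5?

Run the Euclidean algorithm on 16 and 5; the successive quotients are the partial quotients a_0, a_1, ... (each step inverts the fractional part left over by the previous one):
  16 = 3*5 + 1, so a_0 = 3.
  5 = 5*1 + 0, so a_1 = 5.
The remainder reaches 0 after 2 divisions, so the expansion has 2 partial quotients, read off in order.

[3; 5]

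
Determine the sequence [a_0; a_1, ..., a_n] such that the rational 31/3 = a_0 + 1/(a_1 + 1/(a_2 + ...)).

Run the Euclidean algorithm on 31 and 3; the successive quotients are the partial quotients a_0, a_1, ... (each step inverts the fractional part left over by the previous one):
  31 = 10*3 + 1, so a_0 = 10.
  3 = 3*1 + 0, so a_1 = 3.
The remainder reaches 0 after 2 divisions, so the expansion has 2 partial quotients, read off in order.

[10; 3]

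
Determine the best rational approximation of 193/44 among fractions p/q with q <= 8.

Expand x = 193/44 as a continued fraction with the Euclidean algorithm:
  193 = 4*44 + 17, so a_0 = 4.
  44 = 2*17 + 10, so a_1 = 2.
  17 = 1*10 + 7, so a_2 = 1.
  10 = 1*7 + 3, so a_3 = 1.
  7 = 2*3 + 1, so a_4 = 2.
  3 = 3*1 + 0, so a_5 = 3.
so x = [4; 2, 1, 1, 2, 3].
Convergents (p_i = a_i*p_{i-1} + p_{i-2}, q_i = a_i*q_{i-1} + q_{i-2} with p_{-2}=0, p_{-1}=1, q_{-2}=1, q_{-1}=0), until the denominator exceeds 8:
  i=0: a_0=4, p_0 = 4*1 + 0 = 4, q_0 = 4*0 + 1 = 1.
  i=1: a_1=2, p_1 = 2*4 + 1 = 9, q_1 = 2*1 + 0 = 2.
  i=2: a_2=1, p_2 = 1*9 + 4 = 13, q_2 = 1*2 + 1 = 3.
  i=3: a_3=1, p_3 = 1*13 + 9 = 22, q_3 = 1*3 + 2 = 5.
  i=4: a_4=2, p_4 = 2*22 + 13 = 57, q_4 = 2*5 + 3 = 13.
q_4 = 13 > 8, so the last convergent with denominator <= 8 is p_3/q_3 = 22/5.
The closest fraction with denominator <= 8 is either p_3/q_3 or the intermediate fraction (k*p_3 + p_2)/(k*q_3 + q_2) with the largest k >= 1 whose denominator stays <= 8; these approach x as k grows, and every other convergent or intermediate fraction in range is farther away.
Largest k: floor((8 - q_2)/q_3) = floor((8 - 3)/5) = 1.
That gives (1*22 + 13)/(1*5 + 3) = 35/8.
Compare the errors: |x - 22/5| = |193*5 - 22*44|/(44*5) = 3/220, and |x - 35/8| = |193*8 - 35*44|/(44*8) = 4/352.
Cross-multiplying, 4*220 = 880 < 1056 = 3*352, so 4/352 is smaller: the intermediate fraction 35/8 is closer to x than 22/5.

35/8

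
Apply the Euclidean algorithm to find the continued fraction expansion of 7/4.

Run the Euclidean algorithm on 7 and 4; the successive quotients are the partial quotients a_0, a_1, ... (each step inverts the fractional part left over by the previous one):
  7 = 1*4 + 3, so a_0 = 1.
  4 = 1*3 + 1, so a_1 = 1.
  3 = 3*1 + 0, so a_2 = 3.
The remainder reaches 0 after 3 divisions, so the expansion has 3 partial quotients, read off in order.

[1; 1, 3]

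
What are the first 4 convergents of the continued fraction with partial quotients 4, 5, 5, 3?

4/1, 21/5, 109/26, 348/83

Using the convergent recurrence p_i = a_i*p_{i-1} + p_{i-2}, q_i = a_i*q_{i-1} + q_{i-2} with p_{-2}=0, p_{-1}=1, q_{-2}=1, q_{-1}=0:
  i=0: a_0=4, p_0 = 4*1 + 0 = 4, q_0 = 4*0 + 1 = 1.
  i=1: a_1=5, p_1 = 5*4 + 1 = 21, q_1 = 5*1 + 0 = 5.
  i=2: a_2=5, p_2 = 5*21 + 4 = 109, q_2 = 5*5 + 1 = 26.
  i=3: a_3=3, p_3 = 3*109 + 21 = 348, q_3 = 3*26 + 5 = 83.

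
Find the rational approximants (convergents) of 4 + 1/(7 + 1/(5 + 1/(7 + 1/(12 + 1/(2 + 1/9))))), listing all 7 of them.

Using the convergent recurrence p_i = a_i*p_{i-1} + p_{i-2}, q_i = a_i*q_{i-1} + q_{i-2} with p_{-2}=0, p_{-1}=1, q_{-2}=1, q_{-1}=0:
  i=0: a_0=4, p_0 = 4*1 + 0 = 4, q_0 = 4*0 + 1 = 1.
  i=1: a_1=7, p_1 = 7*4 + 1 = 29, q_1 = 7*1 + 0 = 7.
  i=2: a_2=5, p_2 = 5*29 + 4 = 149, q_2 = 5*7 + 1 = 36.
  i=3: a_3=7, p_3 = 7*149 + 29 = 1072, q_3 = 7*36 + 7 = 259.
  i=4: a_4=12, p_4 = 12*1072 + 149 = 13013, q_4 = 12*259 + 36 = 3144.
  i=5: a_5=2, p_5 = 2*13013 + 1072 = 27098, q_5 = 2*3144 + 259 = 6547.
  i=6: a_6=9, p_6 = 9*27098 + 13013 = 256895, q_6 = 9*6547 + 3144 = 62067.

4/1, 29/7, 149/36, 1072/259, 13013/3144, 27098/6547, 256895/62067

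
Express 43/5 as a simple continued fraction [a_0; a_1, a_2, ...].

[8; 1, 1, 2]

Run the Euclidean algorithm on 43 and 5; the successive quotients are the partial quotients a_0, a_1, ... (each step inverts the fractional part left over by the previous one):
  43 = 8*5 + 3, so a_0 = 8.
  5 = 1*3 + 2, so a_1 = 1.
  3 = 1*2 + 1, so a_2 = 1.
  2 = 2*1 + 0, so a_3 = 2.
The remainder reaches 0 after 4 divisions, so the expansion has 4 partial quotients, read off in order.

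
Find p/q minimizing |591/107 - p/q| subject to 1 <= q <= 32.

Expand x = 591/107 as a continued fraction with the Euclidean algorithm:
  591 = 5*107 + 56, so a_0 = 5.
  107 = 1*56 + 51, so a_1 = 1.
  56 = 1*51 + 5, so a_2 = 1.
  51 = 10*5 + 1, so a_3 = 10.
  5 = 5*1 + 0, so a_4 = 5.
so x = [5; 1, 1, 10, 5].
Convergents (p_i = a_i*p_{i-1} + p_{i-2}, q_i = a_i*q_{i-1} + q_{i-2} with p_{-2}=0, p_{-1}=1, q_{-2}=1, q_{-1}=0), until the denominator exceeds 32:
  i=0: a_0=5, p_0 = 5*1 + 0 = 5, q_0 = 5*0 + 1 = 1.
  i=1: a_1=1, p_1 = 1*5 + 1 = 6, q_1 = 1*1 + 0 = 1.
  i=2: a_2=1, p_2 = 1*6 + 5 = 11, q_2 = 1*1 + 1 = 2.
  i=3: a_3=10, p_3 = 10*11 + 6 = 116, q_3 = 10*2 + 1 = 21.
  i=4: a_4=5, p_4 = 5*116 + 11 = 591, q_4 = 5*21 + 2 = 107.
q_4 = 107 > 32, so the last convergent with denominator <= 32 is p_3/q_3 = 116/21.
The closest fraction with denominator <= 32 is either p_3/q_3 or the intermediate fraction (k*p_3 + p_2)/(k*q_3 + q_2) with the largest k >= 1 whose denominator stays <= 32; these approach x as k grows, and every other convergent or intermediate fraction in range is farther away.
Largest k: floor((32 - q_2)/q_3) = floor((32 - 2)/21) = 1.
That gives (1*116 + 11)/(1*21 + 2) = 127/23.
Compare the errors: |x - 116/21| = |591*21 - 116*107|/(107*21) = 1/2247, and |x - 127/23| = |591*23 - 127*107|/(107*23) = 4/2461.
Cross-multiplying, 1*2461 = 2461 < 8988 = 4*2247, so 1/2247 is smaller: the convergent 116/21 is closer to x than 127/23.

116/21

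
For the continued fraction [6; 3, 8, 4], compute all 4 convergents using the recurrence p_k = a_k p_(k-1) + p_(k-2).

6/1, 19/3, 158/25, 651/103

Using the convergent recurrence p_i = a_i*p_{i-1} + p_{i-2}, q_i = a_i*q_{i-1} + q_{i-2} with p_{-2}=0, p_{-1}=1, q_{-2}=1, q_{-1}=0:
  i=0: a_0=6, p_0 = 6*1 + 0 = 6, q_0 = 6*0 + 1 = 1.
  i=1: a_1=3, p_1 = 3*6 + 1 = 19, q_1 = 3*1 + 0 = 3.
  i=2: a_2=8, p_2 = 8*19 + 6 = 158, q_2 = 8*3 + 1 = 25.
  i=3: a_3=4, p_3 = 4*158 + 19 = 651, q_3 = 4*25 + 3 = 103.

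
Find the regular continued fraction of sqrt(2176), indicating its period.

Write x_i = (sqrt(2176) + m_i)/d_i with (m_0, d_0) = (0, 1). a_0 = floor(sqrt(2176)) = 46, since 46^2 = 2116 <= 2176 < 2209 = 47^2.
Iterate m_{i+1} = d_i*a_i - m_i, d_{i+1} = (2176 - m_{i+1}^2)/d_i, a_{i+1} = floor((a_0 + m_{i+1})/d_{i+1}):
  m_1 = 1*46 - 0 = 46, d_1 = (2176 - 46^2)/1 = 60/1 = 60, a_1 = floor((46 + 46)/60) = 1.
  m_2 = 60*1 - 46 = 14, d_2 = (2176 - 14^2)/60 = 1980/60 = 33, a_2 = floor((46 + 14)/33) = 1.
  m_3 = 33*1 - 14 = 19, d_3 = (2176 - 19^2)/33 = 1815/33 = 55, a_3 = floor((46 + 19)/55) = 1.
  m_4 = 55*1 - 19 = 36, d_4 = (2176 - 36^2)/55 = 880/55 = 16, a_4 = floor((46 + 36)/16) = 5.
  m_5 = 16*5 - 36 = 44, d_5 = (2176 - 44^2)/16 = 240/16 = 15, a_5 = floor((46 + 44)/15) = 6.
  m_6 = 15*6 - 44 = 46, d_6 = (2176 - 46^2)/15 = 60/15 = 4, a_6 = floor((46 + 46)/4) = 23.
  m_7 = 4*23 - 46 = 46, d_7 = (2176 - 46^2)/4 = 60/4 = 15, a_7 = floor((46 + 46)/15) = 6.
  m_8 = 15*6 - 46 = 44, d_8 = (2176 - 44^2)/15 = 240/15 = 16, a_8 = floor((46 + 44)/16) = 5.
  m_9 = 16*5 - 44 = 36, d_9 = (2176 - 36^2)/16 = 880/16 = 55, a_9 = floor((46 + 36)/55) = 1.
  m_10 = 55*1 - 36 = 19, d_10 = (2176 - 19^2)/55 = 1815/55 = 33, a_10 = floor((46 + 19)/33) = 1.
  m_11 = 33*1 - 19 = 14, d_11 = (2176 - 14^2)/33 = 1980/33 = 60, a_11 = floor((46 + 14)/60) = 1.
  m_12 = 60*1 - 14 = 46, d_12 = (2176 - 46^2)/60 = 60/60 = 1, a_12 = floor((46 + 46)/1) = 92.
  m_13 = 1*92 - 46 = 46, d_13 = (2176 - 46^2)/1 = 60/1 = 60: (m_13, d_13) = (m_1, d_1) = (46, 60), so from here the quotients repeat a_1, ..., a_12; the period length is 12.
Hence the expansion of sqrt(2176) is a_0 = 46 followed by the repeating block 1, 1, 1, 5, 6, 23, 6, 5, 1, 1, 1, 92 (period 12).

[46; (1, 1, 1, 5, 6, 23, 6, 5, 1, 1, 1, 92)]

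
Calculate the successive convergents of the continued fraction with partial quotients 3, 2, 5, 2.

Using the convergent recurrence p_i = a_i*p_{i-1} + p_{i-2}, q_i = a_i*q_{i-1} + q_{i-2} with p_{-2}=0, p_{-1}=1, q_{-2}=1, q_{-1}=0:
  i=0: a_0=3, p_0 = 3*1 + 0 = 3, q_0 = 3*0 + 1 = 1.
  i=1: a_1=2, p_1 = 2*3 + 1 = 7, q_1 = 2*1 + 0 = 2.
  i=2: a_2=5, p_2 = 5*7 + 3 = 38, q_2 = 5*2 + 1 = 11.
  i=3: a_3=2, p_3 = 2*38 + 7 = 83, q_3 = 2*11 + 2 = 24.

3/1, 7/2, 38/11, 83/24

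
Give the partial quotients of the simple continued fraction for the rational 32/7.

Run the Euclidean algorithm on 32 and 7; the successive quotients are the partial quotients a_0, a_1, ... (each step inverts the fractional part left over by the previous one):
  32 = 4*7 + 4, so a_0 = 4.
  7 = 1*4 + 3, so a_1 = 1.
  4 = 1*3 + 1, so a_2 = 1.
  3 = 3*1 + 0, so a_3 = 3.
The remainder reaches 0 after 4 divisions, so the expansion has 4 partial quotients, read off in order.

[4; 1, 1, 3]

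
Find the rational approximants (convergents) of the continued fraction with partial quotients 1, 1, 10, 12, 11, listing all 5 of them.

Using the convergent recurrence p_i = a_i*p_{i-1} + p_{i-2}, q_i = a_i*q_{i-1} + q_{i-2} with p_{-2}=0, p_{-1}=1, q_{-2}=1, q_{-1}=0:
  i=0: a_0=1, p_0 = 1*1 + 0 = 1, q_0 = 1*0 + 1 = 1.
  i=1: a_1=1, p_1 = 1*1 + 1 = 2, q_1 = 1*1 + 0 = 1.
  i=2: a_2=10, p_2 = 10*2 + 1 = 21, q_2 = 10*1 + 1 = 11.
  i=3: a_3=12, p_3 = 12*21 + 2 = 254, q_3 = 12*11 + 1 = 133.
  i=4: a_4=11, p_4 = 11*254 + 21 = 2815, q_4 = 11*133 + 11 = 1474.

1/1, 2/1, 21/11, 254/133, 2815/1474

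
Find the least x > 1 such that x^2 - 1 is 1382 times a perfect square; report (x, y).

First expand sqrt(1382) as a continued fraction. With x_i = (sqrt(1382) + m_i)/d_i and (m_0, d_0) = (0, 1): a_0 = floor(sqrt(1382)) = 37, since 37^2 = 1369 <= 1382 < 1444 = 38^2.
Iterate m_{i+1} = d_i*a_i - m_i, d_{i+1} = (1382 - m_{i+1}^2)/d_i, a_{i+1} = floor((a_0 + m_{i+1})/d_{i+1}):
  m_1 = 1*37 - 0 = 37, d_1 = (1382 - 37^2)/1 = 13/1 = 13, a_1 = floor((37 + 37)/13) = 5.
  m_2 = 13*5 - 37 = 28, d_2 = (1382 - 28^2)/13 = 598/13 = 46, a_2 = floor((37 + 28)/46) = 1.
  m_3 = 46*1 - 28 = 18, d_3 = (1382 - 18^2)/46 = 1058/46 = 23, a_3 = floor((37 + 18)/23) = 2.
  m_4 = 23*2 - 18 = 28, d_4 = (1382 - 28^2)/23 = 598/23 = 26, a_4 = floor((37 + 28)/26) = 2.
  m_5 = 26*2 - 28 = 24, d_5 = (1382 - 24^2)/26 = 806/26 = 31, a_5 = floor((37 + 24)/31) = 1.
  m_6 = 31*1 - 24 = 7, d_6 = (1382 - 7^2)/31 = 1333/31 = 43, a_6 = floor((37 + 7)/43) = 1.
  m_7 = 43*1 - 7 = 36, d_7 = (1382 - 36^2)/43 = 86/43 = 2, a_7 = floor((37 + 36)/2) = 36.
  m_8 = 2*36 - 36 = 36, d_8 = (1382 - 36^2)/2 = 86/2 = 43, a_8 = floor((37 + 36)/43) = 1.
  m_9 = 43*1 - 36 = 7, d_9 = (1382 - 7^2)/43 = 1333/43 = 31, a_9 = floor((37 + 7)/31) = 1.
  m_10 = 31*1 - 7 = 24, d_10 = (1382 - 24^2)/31 = 806/31 = 26, a_10 = floor((37 + 24)/26) = 2.
  m_11 = 26*2 - 24 = 28, d_11 = (1382 - 28^2)/26 = 598/26 = 23, a_11 = floor((37 + 28)/23) = 2.
  m_12 = 23*2 - 28 = 18, d_12 = (1382 - 18^2)/23 = 1058/23 = 46, a_12 = floor((37 + 18)/46) = 1.
  m_13 = 46*1 - 18 = 28, d_13 = (1382 - 28^2)/46 = 598/46 = 13, a_13 = floor((37 + 28)/13) = 5.
  m_14 = 13*5 - 28 = 37, d_14 = (1382 - 37^2)/13 = 13/13 = 1, a_14 = floor((37 + 37)/1) = 74.
  m_15 = 1*74 - 37 = 37, d_15 = (1382 - 37^2)/1 = 13/1 = 13: (m_15, d_15) = (m_1, d_1) = (37, 13), so from here the quotients repeat a_1, ..., a_14; the period length is 14.
So sqrt(1382) = [37; (5, 1, 2, 2, 1, 1, 36, 1, 1, 2, 2, 1, 5, 74)] with period length k = 14.
k is even, so the fundamental solution of x^2 - 1382y^2 = 1 is (p_{k-1}, q_{k-1}) = (p_13, q_13); compute convergents through index 13.
Convergents (p_i = a_i*p_{i-1} + p_{i-2}, q_i = a_i*q_{i-1} + q_{i-2} with p_{-2}=0, p_{-1}=1, q_{-2}=1, q_{-1}=0):
  i=0: a_0=37, p_0 = 37*1 + 0 = 37, q_0 = 37*0 + 1 = 1.
  i=1: a_1=5, p_1 = 5*37 + 1 = 186, q_1 = 5*1 + 0 = 5.
  i=2: a_2=1, p_2 = 1*186 + 37 = 223, q_2 = 1*5 + 1 = 6.
  i=3: a_3=2, p_3 = 2*223 + 186 = 632, q_3 = 2*6 + 5 = 17.
  i=4: a_4=2, p_4 = 2*632 + 223 = 1487, q_4 = 2*17 + 6 = 40.
  i=5: a_5=1, p_5 = 1*1487 + 632 = 2119, q_5 = 1*40 + 17 = 57.
  i=6: a_6=1, p_6 = 1*2119 + 1487 = 3606, q_6 = 1*57 + 40 = 97.
  i=7: a_7=36, p_7 = 36*3606 + 2119 = 131935, q_7 = 36*97 + 57 = 3549.
  i=8: a_8=1, p_8 = 1*131935 + 3606 = 135541, q_8 = 1*3549 + 97 = 3646.
  i=9: a_9=1, p_9 = 1*135541 + 131935 = 267476, q_9 = 1*3646 + 3549 = 7195.
  i=10: a_10=2, p_10 = 2*267476 + 135541 = 670493, q_10 = 2*7195 + 3646 = 18036.
  i=11: a_11=2, p_11 = 2*670493 + 267476 = 1608462, q_11 = 2*18036 + 7195 = 43267.
  i=12: a_12=1, p_12 = 1*1608462 + 670493 = 2278955, q_12 = 1*43267 + 18036 = 61303.
  i=13: a_13=5, p_13 = 5*2278955 + 1608462 = 13003237, q_13 = 5*61303 + 43267 = 349782.
Check: 13003237^2 - 1382*349782^2 = 169084172478169 - 169084172478168 = 1, so (x, y) = (13003237, 349782) solves the equation, and by the theorem it is the least positive solution.

(x, y) = (13003237, 349782)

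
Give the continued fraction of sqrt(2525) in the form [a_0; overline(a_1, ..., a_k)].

[50; overline(4, 100)]

Write x_i = (sqrt(2525) + m_i)/d_i with (m_0, d_0) = (0, 1). a_0 = floor(sqrt(2525)) = 50, since 50^2 = 2500 <= 2525 < 2601 = 51^2.
Iterate m_{i+1} = d_i*a_i - m_i, d_{i+1} = (2525 - m_{i+1}^2)/d_i, a_{i+1} = floor((a_0 + m_{i+1})/d_{i+1}):
  m_1 = 1*50 - 0 = 50, d_1 = (2525 - 50^2)/1 = 25/1 = 25, a_1 = floor((50 + 50)/25) = 4.
  m_2 = 25*4 - 50 = 50, d_2 = (2525 - 50^2)/25 = 25/25 = 1, a_2 = floor((50 + 50)/1) = 100.
  m_3 = 1*100 - 50 = 50, d_3 = (2525 - 50^2)/1 = 25/1 = 25: (m_3, d_3) = (m_1, d_1) = (50, 25), so from here the quotients repeat a_1, a_2; the period length is 2.
Hence the expansion of sqrt(2525) is a_0 = 50 followed by the repeating block 4, 100 (period 2).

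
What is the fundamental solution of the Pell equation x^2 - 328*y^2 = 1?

(x, y) = (163, 9)

First expand sqrt(328) as a continued fraction. With x_i = (sqrt(328) + m_i)/d_i and (m_0, d_0) = (0, 1): a_0 = floor(sqrt(328)) = 18, since 18^2 = 324 <= 328 < 361 = 19^2.
Iterate m_{i+1} = d_i*a_i - m_i, d_{i+1} = (328 - m_{i+1}^2)/d_i, a_{i+1} = floor((a_0 + m_{i+1})/d_{i+1}):
  m_1 = 1*18 - 0 = 18, d_1 = (328 - 18^2)/1 = 4/1 = 4, a_1 = floor((18 + 18)/4) = 9.
  m_2 = 4*9 - 18 = 18, d_2 = (328 - 18^2)/4 = 4/4 = 1, a_2 = floor((18 + 18)/1) = 36.
  m_3 = 1*36 - 18 = 18, d_3 = (328 - 18^2)/1 = 4/1 = 4: (m_3, d_3) = (m_1, d_1) = (18, 4), so from here the quotients repeat a_1, a_2; the period length is 2.
So sqrt(328) = [18; (9, 36)] with period length k = 2.
k is even, so the fundamental solution of x^2 - 328y^2 = 1 is (p_{k-1}, q_{k-1}) = (p_1, q_1); compute convergents through index 1.
Convergents (p_i = a_i*p_{i-1} + p_{i-2}, q_i = a_i*q_{i-1} + q_{i-2} with p_{-2}=0, p_{-1}=1, q_{-2}=1, q_{-1}=0):
  i=0: a_0=18, p_0 = 18*1 + 0 = 18, q_0 = 18*0 + 1 = 1.
  i=1: a_1=9, p_1 = 9*18 + 1 = 163, q_1 = 9*1 + 0 = 9.
Check: 163^2 - 328*9^2 = 26569 - 26568 = 1, so (x, y) = (163, 9) solves the equation, and by the theorem it is the least positive solution.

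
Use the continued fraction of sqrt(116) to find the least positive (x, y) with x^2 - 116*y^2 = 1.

(x, y) = (9801, 910)

First expand sqrt(116) as a continued fraction. With x_i = (sqrt(116) + m_i)/d_i and (m_0, d_0) = (0, 1): a_0 = floor(sqrt(116)) = 10, since 10^2 = 100 <= 116 < 121 = 11^2.
Iterate m_{i+1} = d_i*a_i - m_i, d_{i+1} = (116 - m_{i+1}^2)/d_i, a_{i+1} = floor((a_0 + m_{i+1})/d_{i+1}):
  m_1 = 1*10 - 0 = 10, d_1 = (116 - 10^2)/1 = 16/1 = 16, a_1 = floor((10 + 10)/16) = 1.
  m_2 = 16*1 - 10 = 6, d_2 = (116 - 6^2)/16 = 80/16 = 5, a_2 = floor((10 + 6)/5) = 3.
  m_3 = 5*3 - 6 = 9, d_3 = (116 - 9^2)/5 = 35/5 = 7, a_3 = floor((10 + 9)/7) = 2.
  m_4 = 7*2 - 9 = 5, d_4 = (116 - 5^2)/7 = 91/7 = 13, a_4 = floor((10 + 5)/13) = 1.
  m_5 = 13*1 - 5 = 8, d_5 = (116 - 8^2)/13 = 52/13 = 4, a_5 = floor((10 + 8)/4) = 4.
  m_6 = 4*4 - 8 = 8, d_6 = (116 - 8^2)/4 = 52/4 = 13, a_6 = floor((10 + 8)/13) = 1.
  m_7 = 13*1 - 8 = 5, d_7 = (116 - 5^2)/13 = 91/13 = 7, a_7 = floor((10 + 5)/7) = 2.
  m_8 = 7*2 - 5 = 9, d_8 = (116 - 9^2)/7 = 35/7 = 5, a_8 = floor((10 + 9)/5) = 3.
  m_9 = 5*3 - 9 = 6, d_9 = (116 - 6^2)/5 = 80/5 = 16, a_9 = floor((10 + 6)/16) = 1.
  m_10 = 16*1 - 6 = 10, d_10 = (116 - 10^2)/16 = 16/16 = 1, a_10 = floor((10 + 10)/1) = 20.
  m_11 = 1*20 - 10 = 10, d_11 = (116 - 10^2)/1 = 16/1 = 16: (m_11, d_11) = (m_1, d_1) = (10, 16), so from here the quotients repeat a_1, ..., a_10; the period length is 10.
So sqrt(116) = [10; (1, 3, 2, 1, 4, 1, 2, 3, 1, 20)] with period length k = 10.
k is even, so the fundamental solution of x^2 - 116y^2 = 1 is (p_{k-1}, q_{k-1}) = (p_9, q_9); compute convergents through index 9.
Convergents (p_i = a_i*p_{i-1} + p_{i-2}, q_i = a_i*q_{i-1} + q_{i-2} with p_{-2}=0, p_{-1}=1, q_{-2}=1, q_{-1}=0):
  i=0: a_0=10, p_0 = 10*1 + 0 = 10, q_0 = 10*0 + 1 = 1.
  i=1: a_1=1, p_1 = 1*10 + 1 = 11, q_1 = 1*1 + 0 = 1.
  i=2: a_2=3, p_2 = 3*11 + 10 = 43, q_2 = 3*1 + 1 = 4.
  i=3: a_3=2, p_3 = 2*43 + 11 = 97, q_3 = 2*4 + 1 = 9.
  i=4: a_4=1, p_4 = 1*97 + 43 = 140, q_4 = 1*9 + 4 = 13.
  i=5: a_5=4, p_5 = 4*140 + 97 = 657, q_5 = 4*13 + 9 = 61.
  i=6: a_6=1, p_6 = 1*657 + 140 = 797, q_6 = 1*61 + 13 = 74.
  i=7: a_7=2, p_7 = 2*797 + 657 = 2251, q_7 = 2*74 + 61 = 209.
  i=8: a_8=3, p_8 = 3*2251 + 797 = 7550, q_8 = 3*209 + 74 = 701.
  i=9: a_9=1, p_9 = 1*7550 + 2251 = 9801, q_9 = 1*701 + 209 = 910.
Check: 9801^2 - 116*910^2 = 96059601 - 96059600 = 1, so (x, y) = (9801, 910) solves the equation, and by the theorem it is the least positive solution.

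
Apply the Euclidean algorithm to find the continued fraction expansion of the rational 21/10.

Run the Euclidean algorithm on 21 and 10; the successive quotients are the partial quotients a_0, a_1, ... (each step inverts the fractional part left over by the previous one):
  21 = 2*10 + 1, so a_0 = 2.
  10 = 10*1 + 0, so a_1 = 10.
The remainder reaches 0 after 2 divisions, so the expansion has 2 partial quotients, read off in order.

[2; 10]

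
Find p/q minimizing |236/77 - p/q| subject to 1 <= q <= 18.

Expand x = 236/77 as a continued fraction with the Euclidean algorithm:
  236 = 3*77 + 5, so a_0 = 3.
  77 = 15*5 + 2, so a_1 = 15.
  5 = 2*2 + 1, so a_2 = 2.
  2 = 2*1 + 0, so a_3 = 2.
so x = [3; 15, 2, 2].
Convergents (p_i = a_i*p_{i-1} + p_{i-2}, q_i = a_i*q_{i-1} + q_{i-2} with p_{-2}=0, p_{-1}=1, q_{-2}=1, q_{-1}=0), until the denominator exceeds 18:
  i=0: a_0=3, p_0 = 3*1 + 0 = 3, q_0 = 3*0 + 1 = 1.
  i=1: a_1=15, p_1 = 15*3 + 1 = 46, q_1 = 15*1 + 0 = 15.
  i=2: a_2=2, p_2 = 2*46 + 3 = 95, q_2 = 2*15 + 1 = 31.
q_2 = 31 > 18, so the last convergent with denominator <= 18 is p_1/q_1 = 46/15.
The closest fraction with denominator <= 18 is either p_1/q_1 or the intermediate fraction (k*p_1 + p_0)/(k*q_1 + q_0) with the largest k >= 1 whose denominator stays <= 18; these approach x as k grows, and every other convergent or intermediate fraction in range is farther away.
Largest k: floor((18 - q_0)/q_1) = floor((18 - 1)/15) = 1.
That gives (1*46 + 3)/(1*15 + 1) = 49/16.
Compare the errors: |x - 46/15| = |236*15 - 46*77|/(77*15) = 2/1155, and |x - 49/16| = |236*16 - 49*77|/(77*16) = 3/1232.
Cross-multiplying, 2*1232 = 2464 < 3465 = 3*1155, so 2/1155 is smaller: the convergent 46/15 is closer to x than 49/16.

46/15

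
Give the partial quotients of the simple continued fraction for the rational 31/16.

[1; 1, 15]

Run the Euclidean algorithm on 31 and 16; the successive quotients are the partial quotients a_0, a_1, ... (each step inverts the fractional part left over by the previous one):
  31 = 1*16 + 15, so a_0 = 1.
  16 = 1*15 + 1, so a_1 = 1.
  15 = 15*1 + 0, so a_2 = 15.
The remainder reaches 0 after 3 divisions, so the expansion has 3 partial quotients, read off in order.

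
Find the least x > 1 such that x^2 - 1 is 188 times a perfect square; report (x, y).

(x, y) = (4607, 336)

First expand sqrt(188) as a continued fraction. With x_i = (sqrt(188) + m_i)/d_i and (m_0, d_0) = (0, 1): a_0 = floor(sqrt(188)) = 13, since 13^2 = 169 <= 188 < 196 = 14^2.
Iterate m_{i+1} = d_i*a_i - m_i, d_{i+1} = (188 - m_{i+1}^2)/d_i, a_{i+1} = floor((a_0 + m_{i+1})/d_{i+1}):
  m_1 = 1*13 - 0 = 13, d_1 = (188 - 13^2)/1 = 19/1 = 19, a_1 = floor((13 + 13)/19) = 1.
  m_2 = 19*1 - 13 = 6, d_2 = (188 - 6^2)/19 = 152/19 = 8, a_2 = floor((13 + 6)/8) = 2.
  m_3 = 8*2 - 6 = 10, d_3 = (188 - 10^2)/8 = 88/8 = 11, a_3 = floor((13 + 10)/11) = 2.
  m_4 = 11*2 - 10 = 12, d_4 = (188 - 12^2)/11 = 44/11 = 4, a_4 = floor((13 + 12)/4) = 6.
  m_5 = 4*6 - 12 = 12, d_5 = (188 - 12^2)/4 = 44/4 = 11, a_5 = floor((13 + 12)/11) = 2.
  m_6 = 11*2 - 12 = 10, d_6 = (188 - 10^2)/11 = 88/11 = 8, a_6 = floor((13 + 10)/8) = 2.
  m_7 = 8*2 - 10 = 6, d_7 = (188 - 6^2)/8 = 152/8 = 19, a_7 = floor((13 + 6)/19) = 1.
  m_8 = 19*1 - 6 = 13, d_8 = (188 - 13^2)/19 = 19/19 = 1, a_8 = floor((13 + 13)/1) = 26.
  m_9 = 1*26 - 13 = 13, d_9 = (188 - 13^2)/1 = 19/1 = 19: (m_9, d_9) = (m_1, d_1) = (13, 19), so from here the quotients repeat a_1, ..., a_8; the period length is 8.
So sqrt(188) = [13; (1, 2, 2, 6, 2, 2, 1, 26)] with period length k = 8.
k is even, so the fundamental solution of x^2 - 188y^2 = 1 is (p_{k-1}, q_{k-1}) = (p_7, q_7); compute convergents through index 7.
Convergents (p_i = a_i*p_{i-1} + p_{i-2}, q_i = a_i*q_{i-1} + q_{i-2} with p_{-2}=0, p_{-1}=1, q_{-2}=1, q_{-1}=0):
  i=0: a_0=13, p_0 = 13*1 + 0 = 13, q_0 = 13*0 + 1 = 1.
  i=1: a_1=1, p_1 = 1*13 + 1 = 14, q_1 = 1*1 + 0 = 1.
  i=2: a_2=2, p_2 = 2*14 + 13 = 41, q_2 = 2*1 + 1 = 3.
  i=3: a_3=2, p_3 = 2*41 + 14 = 96, q_3 = 2*3 + 1 = 7.
  i=4: a_4=6, p_4 = 6*96 + 41 = 617, q_4 = 6*7 + 3 = 45.
  i=5: a_5=2, p_5 = 2*617 + 96 = 1330, q_5 = 2*45 + 7 = 97.
  i=6: a_6=2, p_6 = 2*1330 + 617 = 3277, q_6 = 2*97 + 45 = 239.
  i=7: a_7=1, p_7 = 1*3277 + 1330 = 4607, q_7 = 1*239 + 97 = 336.
Check: 4607^2 - 188*336^2 = 21224449 - 21224448 = 1, so (x, y) = (4607, 336) solves the equation, and by the theorem it is the least positive solution.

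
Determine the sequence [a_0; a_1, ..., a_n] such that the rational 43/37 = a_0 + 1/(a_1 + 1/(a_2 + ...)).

[1; 6, 6]

Run the Euclidean algorithm on 43 and 37; the successive quotients are the partial quotients a_0, a_1, ... (each step inverts the fractional part left over by the previous one):
  43 = 1*37 + 6, so a_0 = 1.
  37 = 6*6 + 1, so a_1 = 6.
  6 = 6*1 + 0, so a_2 = 6.
The remainder reaches 0 after 3 divisions, so the expansion has 3 partial quotients, read off in order.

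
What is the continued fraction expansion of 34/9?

[3; 1, 3, 2]

Run the Euclidean algorithm on 34 and 9; the successive quotients are the partial quotients a_0, a_1, ... (each step inverts the fractional part left over by the previous one):
  34 = 3*9 + 7, so a_0 = 3.
  9 = 1*7 + 2, so a_1 = 1.
  7 = 3*2 + 1, so a_2 = 3.
  2 = 2*1 + 0, so a_3 = 2.
The remainder reaches 0 after 4 divisions, so the expansion has 4 partial quotients, read off in order.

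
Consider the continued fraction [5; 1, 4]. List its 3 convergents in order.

5/1, 6/1, 29/5

Using the convergent recurrence p_i = a_i*p_{i-1} + p_{i-2}, q_i = a_i*q_{i-1} + q_{i-2} with p_{-2}=0, p_{-1}=1, q_{-2}=1, q_{-1}=0:
  i=0: a_0=5, p_0 = 5*1 + 0 = 5, q_0 = 5*0 + 1 = 1.
  i=1: a_1=1, p_1 = 1*5 + 1 = 6, q_1 = 1*1 + 0 = 1.
  i=2: a_2=4, p_2 = 4*6 + 5 = 29, q_2 = 4*1 + 1 = 5.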